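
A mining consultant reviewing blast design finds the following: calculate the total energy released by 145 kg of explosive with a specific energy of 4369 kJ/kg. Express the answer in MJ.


Energy = mass * specific_energy / 1000
= 145 * 4369 / 1000
= 633505 / 1000
= 633.505 MJ

633.505 MJ


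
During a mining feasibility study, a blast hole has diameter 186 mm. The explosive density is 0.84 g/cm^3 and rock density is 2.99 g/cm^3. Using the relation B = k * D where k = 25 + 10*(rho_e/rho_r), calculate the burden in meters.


First, compute k:
rho_e / rho_r = 0.84 / 2.99 = 0.2809364548
k = 25 + 10 * 0.2809364548 = 27.80936455
Then, compute burden:
B = k * D / 1000 = 27.80936455 * 186 / 1000
= 5172.541806 / 1000
= 5.1725 m

5.1725 m


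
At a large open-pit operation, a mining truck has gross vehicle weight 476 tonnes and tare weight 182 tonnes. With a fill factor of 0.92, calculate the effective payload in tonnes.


270.48 tonnes

Maximum payload = gross - tare
= 476 - 182 = 294 tonnes
Effective payload = max payload * fill factor
= 294 * 0.92
= 270.48 tonnes


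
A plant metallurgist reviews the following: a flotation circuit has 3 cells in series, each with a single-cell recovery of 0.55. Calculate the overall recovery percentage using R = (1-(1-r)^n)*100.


90.8875%

Complement of single-cell recovery:
1 - r = 1 - 0.55 = 0.45
Raise to power n:
(1 - r)^3 = 0.45^3 = 0.091125
Overall recovery:
R = (1 - 0.091125) * 100
= 90.8875%


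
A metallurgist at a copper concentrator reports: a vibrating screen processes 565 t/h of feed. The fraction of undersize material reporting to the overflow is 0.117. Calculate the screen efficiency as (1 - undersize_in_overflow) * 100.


88.3%

Screen efficiency = (1 - fraction of undersize in overflow) * 100
= (1 - 0.117) * 100
= 0.883 * 100
= 88.3%


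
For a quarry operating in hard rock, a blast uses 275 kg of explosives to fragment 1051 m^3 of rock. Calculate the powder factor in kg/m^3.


0.2617 kg/m^3

Powder factor = explosive mass / rock volume
= 275 / 1051
= 0.2617 kg/m^3


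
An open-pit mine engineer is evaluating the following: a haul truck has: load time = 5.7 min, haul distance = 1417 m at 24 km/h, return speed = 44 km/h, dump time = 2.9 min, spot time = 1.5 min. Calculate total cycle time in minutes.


15.5748 min

Convert haul speed to m/min: 24 * 1000/60 = 400 m/min
Haul time = 1417 / 400 = 3.5425 min
Convert return speed to m/min: 44 * 1000/60 = 733.3333333 m/min
Return time = 1417 / 733.3333333 = 1.932272727 min
Total cycle time:
= 5.7 + 3.5425 + 2.9 + 1.932272727 + 1.5
= 15.5748 min


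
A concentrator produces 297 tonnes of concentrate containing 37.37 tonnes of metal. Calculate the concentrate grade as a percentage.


12.5825%

Grade = (metal in concentrate / concentrate mass) * 100
= (37.37 / 297) * 100
= 0.1258249158 * 100
= 12.5825%


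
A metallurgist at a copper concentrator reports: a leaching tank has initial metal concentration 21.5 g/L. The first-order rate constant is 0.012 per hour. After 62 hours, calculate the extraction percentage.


Compute the exponent:
-k * t = -0.012 * 62 = -0.744
Remaining concentration:
C = 21.5 * exp(-0.744)
= 21.5 * 0.4752092717
= 10.21699934 g/L
Extracted = 21.5 - 10.21699934 = 11.28300066 g/L
Extraction % = 11.28300066 / 21.5 * 100
= 52.4791%

52.4791%


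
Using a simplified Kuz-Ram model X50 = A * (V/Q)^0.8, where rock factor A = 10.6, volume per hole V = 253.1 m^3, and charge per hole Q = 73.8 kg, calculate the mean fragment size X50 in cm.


28.4115 cm

Compute V/Q:
V/Q = 253.1 / 73.8 = 3.429539295
Raise to the power 0.8:
(V/Q)^0.8 = 3.429539295^0.8 = 2.680332218
Multiply by A:
X50 = 10.6 * 2.680332218
= 28.4115 cm


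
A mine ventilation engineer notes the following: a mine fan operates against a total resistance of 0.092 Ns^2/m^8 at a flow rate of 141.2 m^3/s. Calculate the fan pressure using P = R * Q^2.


Compute Q^2:
Q^2 = 141.2^2 = 19937.44
Compute pressure:
P = R * Q^2 = 0.092 * 19937.44
= 1834.2445 Pa

1834.2445 Pa


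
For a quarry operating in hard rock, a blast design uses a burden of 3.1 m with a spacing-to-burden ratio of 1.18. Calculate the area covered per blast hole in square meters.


11.3398 m^2

First, find the spacing:
Spacing = burden * ratio = 3.1 * 1.18
= 3.658 m
Then, calculate the area:
Area = burden * spacing = 3.1 * 3.658
= 11.3398 m^2


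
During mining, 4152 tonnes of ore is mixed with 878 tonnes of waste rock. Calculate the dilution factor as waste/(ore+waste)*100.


Total material = ore + waste
= 4152 + 878 = 5030 tonnes
Dilution = waste / total * 100
= 878 / 5030 * 100
= 0.1745526839 * 100
= 17.4553%

17.4553%


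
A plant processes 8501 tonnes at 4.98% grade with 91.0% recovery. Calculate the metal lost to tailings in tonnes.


Total metal in feed:
= 8501 * 4.98 / 100 = 423.3498 tonnes
Metal recovered:
= 423.3498 * 91.0 / 100 = 385.248318 tonnes
Metal lost to tailings:
= 423.3498 - 385.248318
= 38.1015 tonnes

38.1015 tonnes


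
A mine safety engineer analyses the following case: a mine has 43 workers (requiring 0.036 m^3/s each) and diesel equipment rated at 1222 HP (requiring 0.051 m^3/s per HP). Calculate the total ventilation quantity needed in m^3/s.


Airflow for workers:
Q_people = 43 * 0.036 = 1.548 m^3/s
Airflow for diesel equipment:
Q_diesel = 1222 * 0.051 = 62.322 m^3/s
Total ventilation:
Q_total = 1.548 + 62.322
= 63.87 m^3/s

63.87 m^3/s


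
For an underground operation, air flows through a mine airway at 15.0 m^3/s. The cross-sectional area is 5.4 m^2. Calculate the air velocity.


Velocity = flow rate / cross-sectional area
= 15.0 / 5.4
= 2.7778 m/s

2.7778 m/s


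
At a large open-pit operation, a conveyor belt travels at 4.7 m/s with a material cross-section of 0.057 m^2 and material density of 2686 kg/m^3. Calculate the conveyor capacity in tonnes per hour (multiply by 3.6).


2590.4858 t/h

Volumetric flow = speed * area
= 4.7 * 0.057 = 0.2679 m^3/s
Mass flow = volumetric * density
= 0.2679 * 2686 = 719.5794 kg/s
Convert to t/h: multiply by 3.6
Capacity = 719.5794 * 3.6
= 2590.4858 t/h


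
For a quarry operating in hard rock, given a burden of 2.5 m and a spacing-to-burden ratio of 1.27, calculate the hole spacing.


Spacing = burden * ratio
= 2.5 * 1.27
= 3.175 m

3.175 m


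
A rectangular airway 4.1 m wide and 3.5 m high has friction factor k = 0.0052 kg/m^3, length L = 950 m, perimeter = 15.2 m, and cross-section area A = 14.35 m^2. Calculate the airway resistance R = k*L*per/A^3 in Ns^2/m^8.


Compute the numerator:
k * L * per = 0.0052 * 950 * 15.2
= 75.088
Compute the denominator:
A^3 = 14.35^3 = 2954.987875
Resistance:
R = 75.088 / 2954.987875
= 0.0254 Ns^2/m^8

0.0254 Ns^2/m^8


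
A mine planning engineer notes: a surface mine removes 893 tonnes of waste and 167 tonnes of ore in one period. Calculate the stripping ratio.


5.3473

Stripping ratio = waste tonnage / ore tonnage
= 893 / 167
= 5.3473


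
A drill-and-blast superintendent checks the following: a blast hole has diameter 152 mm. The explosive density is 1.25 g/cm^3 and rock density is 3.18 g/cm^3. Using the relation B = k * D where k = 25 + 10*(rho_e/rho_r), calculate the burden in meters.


First, compute k:
rho_e / rho_r = 1.25 / 3.18 = 0.393081761
k = 25 + 10 * 0.393081761 = 28.93081761
Then, compute burden:
B = k * D / 1000 = 28.93081761 * 152 / 1000
= 4397.484277 / 1000
= 4.3975 m

4.3975 m


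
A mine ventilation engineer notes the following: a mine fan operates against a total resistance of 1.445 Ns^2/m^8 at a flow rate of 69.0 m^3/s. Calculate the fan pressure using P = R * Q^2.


Compute Q^2:
Q^2 = 69.0^2 = 4761.0
Compute pressure:
P = R * Q^2 = 1.445 * 4761.0
= 6879.645 Pa

6879.645 Pa


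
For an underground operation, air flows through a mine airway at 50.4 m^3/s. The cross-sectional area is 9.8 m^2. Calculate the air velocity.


5.1429 m/s

Velocity = flow rate / cross-sectional area
= 50.4 / 9.8
= 5.1429 m/s


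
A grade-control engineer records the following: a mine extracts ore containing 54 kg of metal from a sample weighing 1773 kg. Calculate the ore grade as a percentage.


Ore grade = (metal mass / ore mass) * 100
= (54 / 1773) * 100
= 0.03045685279 * 100
= 3.0457%

3.0457%


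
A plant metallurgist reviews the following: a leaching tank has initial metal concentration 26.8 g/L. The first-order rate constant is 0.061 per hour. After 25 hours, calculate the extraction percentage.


78.2379%

Compute the exponent:
-k * t = -0.061 * 25 = -1.525
Remaining concentration:
C = 26.8 * exp(-1.525)
= 26.8 * 0.2176210569
= 5.832244324 g/L
Extracted = 26.8 - 5.832244324 = 20.96775568 g/L
Extraction % = 20.96775568 / 26.8 * 100
= 78.2379%


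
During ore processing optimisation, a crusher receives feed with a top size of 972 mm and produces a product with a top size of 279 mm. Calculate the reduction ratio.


3.4839

Reduction ratio = feed size / product size
= 972 / 279
= 3.4839


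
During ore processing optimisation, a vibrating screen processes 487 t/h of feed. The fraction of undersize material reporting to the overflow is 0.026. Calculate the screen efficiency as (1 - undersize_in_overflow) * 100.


97.4%

Screen efficiency = (1 - fraction of undersize in overflow) * 100
= (1 - 0.026) * 100
= 0.974 * 100
= 97.4%


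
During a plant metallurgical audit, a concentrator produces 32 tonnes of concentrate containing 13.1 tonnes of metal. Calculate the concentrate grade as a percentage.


40.9375%

Grade = (metal in concentrate / concentrate mass) * 100
= (13.1 / 32) * 100
= 0.409375 * 100
= 40.9375%


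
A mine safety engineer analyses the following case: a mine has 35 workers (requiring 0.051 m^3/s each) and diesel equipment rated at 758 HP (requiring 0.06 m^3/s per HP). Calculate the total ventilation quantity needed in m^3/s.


Airflow for workers:
Q_people = 35 * 0.051 = 1.785 m^3/s
Airflow for diesel equipment:
Q_diesel = 758 * 0.06 = 45.48 m^3/s
Total ventilation:
Q_total = 1.785 + 45.48
= 47.265 m^3/s

47.265 m^3/s


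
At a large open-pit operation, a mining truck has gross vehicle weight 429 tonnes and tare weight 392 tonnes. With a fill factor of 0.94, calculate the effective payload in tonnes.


34.78 tonnes

Maximum payload = gross - tare
= 429 - 392 = 37 tonnes
Effective payload = max payload * fill factor
= 37 * 0.94
= 34.78 tonnes


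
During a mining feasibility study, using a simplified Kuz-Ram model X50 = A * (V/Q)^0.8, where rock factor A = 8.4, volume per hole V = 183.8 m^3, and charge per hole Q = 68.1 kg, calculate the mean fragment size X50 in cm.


18.5882 cm

Compute V/Q:
V/Q = 183.8 / 68.1 = 2.6989721
Raise to the power 0.8:
(V/Q)^0.8 = 2.6989721^0.8 = 2.212884344
Multiply by A:
X50 = 8.4 * 2.212884344
= 18.5882 cm


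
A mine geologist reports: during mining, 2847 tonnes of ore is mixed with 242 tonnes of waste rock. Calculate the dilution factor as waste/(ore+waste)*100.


7.8343%

Total material = ore + waste
= 2847 + 242 = 3089 tonnes
Dilution = waste / total * 100
= 242 / 3089 * 100
= 0.07834250567 * 100
= 7.8343%


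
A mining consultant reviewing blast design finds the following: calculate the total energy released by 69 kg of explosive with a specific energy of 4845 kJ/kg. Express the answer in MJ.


334.305 MJ

Energy = mass * specific_energy / 1000
= 69 * 4845 / 1000
= 334305 / 1000
= 334.305 MJ


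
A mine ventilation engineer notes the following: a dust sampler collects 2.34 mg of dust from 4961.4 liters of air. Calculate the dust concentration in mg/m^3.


0.4716 mg/m^3

Convert liters to m^3: 1 m^3 = 1000 L
Concentration = mass / volume * 1000
= 2.34 / 4961.4 * 1000
= 0.0004716410691 * 1000
= 0.4716 mg/m^3


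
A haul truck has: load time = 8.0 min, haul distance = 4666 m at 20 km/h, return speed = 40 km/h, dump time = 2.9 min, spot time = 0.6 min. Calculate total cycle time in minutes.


32.497 min

Convert haul speed to m/min: 20 * 1000/60 = 333.3333333 m/min
Haul time = 4666 / 333.3333333 = 13.998 min
Convert return speed to m/min: 40 * 1000/60 = 666.6666667 m/min
Return time = 4666 / 666.6666667 = 6.999 min
Total cycle time:
= 8.0 + 13.998 + 2.9 + 6.999 + 0.6
= 32.497 min


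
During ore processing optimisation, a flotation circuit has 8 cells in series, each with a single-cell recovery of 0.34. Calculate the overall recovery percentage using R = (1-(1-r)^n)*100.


96.3996%

Complement of single-cell recovery:
1 - r = 1 - 0.34 = 0.66
Raise to power n:
(1 - r)^8 = 0.66^8 = 0.03600406063
Overall recovery:
R = (1 - 0.03600406063) * 100
= 96.3996%


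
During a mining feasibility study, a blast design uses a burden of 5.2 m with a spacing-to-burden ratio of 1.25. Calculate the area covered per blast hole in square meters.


First, find the spacing:
Spacing = burden * ratio = 5.2 * 1.25
= 6.5 m
Then, calculate the area:
Area = burden * spacing = 5.2 * 6.5
= 33.8 m^2

33.8 m^2


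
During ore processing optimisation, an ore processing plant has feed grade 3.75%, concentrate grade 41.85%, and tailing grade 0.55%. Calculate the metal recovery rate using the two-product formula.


86.4697%

Using the two-product formula:
R = 100 * c * (f - t) / (f * (c - t))
Numerator = 100 * 41.85 * (3.75 - 0.55)
= 100 * 41.85 * 3.2
= 13392.0
Denominator = 3.75 * (41.85 - 0.55)
= 3.75 * 41.3
= 154.875
R = 13392.0 / 154.875
= 86.4697%


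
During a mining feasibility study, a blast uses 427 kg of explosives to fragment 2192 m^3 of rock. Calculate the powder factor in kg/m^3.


Powder factor = explosive mass / rock volume
= 427 / 2192
= 0.1948 kg/m^3

0.1948 kg/m^3


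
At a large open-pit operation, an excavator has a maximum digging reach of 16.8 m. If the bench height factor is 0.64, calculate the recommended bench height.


10.752 m

Bench height = reach * factor
= 16.8 * 0.64
= 10.752 m


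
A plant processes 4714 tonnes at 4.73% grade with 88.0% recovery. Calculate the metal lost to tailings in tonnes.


Total metal in feed:
= 4714 * 4.73 / 100 = 222.9722 tonnes
Metal recovered:
= 222.9722 * 88.0 / 100 = 196.215536 tonnes
Metal lost to tailings:
= 222.9722 - 196.215536
= 26.7567 tonnes

26.7567 tonnes


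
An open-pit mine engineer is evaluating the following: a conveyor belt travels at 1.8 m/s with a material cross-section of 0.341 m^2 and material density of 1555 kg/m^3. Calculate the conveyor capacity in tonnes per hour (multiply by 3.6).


Volumetric flow = speed * area
= 1.8 * 0.341 = 0.6138 m^3/s
Mass flow = volumetric * density
= 0.6138 * 1555 = 954.459 kg/s
Convert to t/h: multiply by 3.6
Capacity = 954.459 * 3.6
= 3436.0524 t/h

3436.0524 t/h


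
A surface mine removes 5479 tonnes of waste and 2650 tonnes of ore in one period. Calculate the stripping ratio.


2.0675

Stripping ratio = waste tonnage / ore tonnage
= 5479 / 2650
= 2.0675


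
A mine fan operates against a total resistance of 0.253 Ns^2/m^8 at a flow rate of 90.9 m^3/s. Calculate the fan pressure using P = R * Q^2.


2090.4909 Pa

Compute Q^2:
Q^2 = 90.9^2 = 8262.81
Compute pressure:
P = R * Q^2 = 0.253 * 8262.81
= 2090.4909 Pa


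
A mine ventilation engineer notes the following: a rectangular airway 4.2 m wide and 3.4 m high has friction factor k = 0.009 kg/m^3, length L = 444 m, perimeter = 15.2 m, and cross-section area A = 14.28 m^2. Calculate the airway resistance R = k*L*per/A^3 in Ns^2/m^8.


0.0209 Ns^2/m^8

Compute the numerator:
k * L * per = 0.009 * 444 * 15.2
= 60.7392
Compute the denominator:
A^3 = 14.28^3 = 2911.954752
Resistance:
R = 60.7392 / 2911.954752
= 0.0209 Ns^2/m^8


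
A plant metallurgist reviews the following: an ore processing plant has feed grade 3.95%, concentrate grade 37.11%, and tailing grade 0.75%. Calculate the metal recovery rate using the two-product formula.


Using the two-product formula:
R = 100 * c * (f - t) / (f * (c - t))
Numerator = 100 * 37.11 * (3.95 - 0.75)
= 100 * 37.11 * 3.2
= 11875.2
Denominator = 3.95 * (37.11 - 0.75)
= 3.95 * 36.36
= 143.622
R = 11875.2 / 143.622
= 82.6837%

82.6837%


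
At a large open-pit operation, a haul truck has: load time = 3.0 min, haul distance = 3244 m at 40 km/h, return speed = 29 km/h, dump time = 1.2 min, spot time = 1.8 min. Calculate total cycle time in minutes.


Convert haul speed to m/min: 40 * 1000/60 = 666.6666667 m/min
Haul time = 3244 / 666.6666667 = 4.866 min
Convert return speed to m/min: 29 * 1000/60 = 483.3333333 m/min
Return time = 3244 / 483.3333333 = 6.711724138 min
Total cycle time:
= 3.0 + 4.866 + 1.2 + 6.711724138 + 1.8
= 17.5777 min

17.5777 min


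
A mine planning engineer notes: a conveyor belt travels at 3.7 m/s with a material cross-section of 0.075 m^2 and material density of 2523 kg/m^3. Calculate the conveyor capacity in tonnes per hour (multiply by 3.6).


Volumetric flow = speed * area
= 3.7 * 0.075 = 0.2775 m^3/s
Mass flow = volumetric * density
= 0.2775 * 2523 = 700.1325 kg/s
Convert to t/h: multiply by 3.6
Capacity = 700.1325 * 3.6
= 2520.477 t/h

2520.477 t/h


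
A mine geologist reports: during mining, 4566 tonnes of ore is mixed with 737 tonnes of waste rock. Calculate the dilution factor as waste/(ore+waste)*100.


13.8978%

Total material = ore + waste
= 4566 + 737 = 5303 tonnes
Dilution = waste / total * 100
= 737 / 5303 * 100
= 0.138977937 * 100
= 13.8978%


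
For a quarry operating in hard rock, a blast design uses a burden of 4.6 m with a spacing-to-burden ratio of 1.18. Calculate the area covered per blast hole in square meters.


First, find the spacing:
Spacing = burden * ratio = 4.6 * 1.18
= 5.428 m
Then, calculate the area:
Area = burden * spacing = 4.6 * 5.428
= 24.9688 m^2

24.9688 m^2


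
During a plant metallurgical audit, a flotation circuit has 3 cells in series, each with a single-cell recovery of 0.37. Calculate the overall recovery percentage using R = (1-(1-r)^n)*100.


Complement of single-cell recovery:
1 - r = 1 - 0.37 = 0.63
Raise to power n:
(1 - r)^3 = 0.63^3 = 0.250047
Overall recovery:
R = (1 - 0.250047) * 100
= 74.9953%

74.9953%


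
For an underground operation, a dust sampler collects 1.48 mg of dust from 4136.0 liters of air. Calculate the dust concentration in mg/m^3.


0.3578 mg/m^3

Convert liters to m^3: 1 m^3 = 1000 L
Concentration = mass / volume * 1000
= 1.48 / 4136.0 * 1000
= 0.0003578336557 * 1000
= 0.3578 mg/m^3


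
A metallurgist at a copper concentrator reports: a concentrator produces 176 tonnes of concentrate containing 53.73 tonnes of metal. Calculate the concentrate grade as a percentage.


30.5284%

Grade = (metal in concentrate / concentrate mass) * 100
= (53.73 / 176) * 100
= 0.3052840909 * 100
= 30.5284%


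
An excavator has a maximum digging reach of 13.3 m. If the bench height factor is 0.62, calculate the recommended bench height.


8.246 m

Bench height = reach * factor
= 13.3 * 0.62
= 8.246 m


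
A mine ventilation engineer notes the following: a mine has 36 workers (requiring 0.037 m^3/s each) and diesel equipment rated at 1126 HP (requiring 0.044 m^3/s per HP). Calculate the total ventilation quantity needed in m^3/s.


Airflow for workers:
Q_people = 36 * 0.037 = 1.332 m^3/s
Airflow for diesel equipment:
Q_diesel = 1126 * 0.044 = 49.544 m^3/s
Total ventilation:
Q_total = 1.332 + 49.544
= 50.876 m^3/s

50.876 m^3/s


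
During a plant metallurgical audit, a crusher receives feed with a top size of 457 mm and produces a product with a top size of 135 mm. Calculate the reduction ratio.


3.3852

Reduction ratio = feed size / product size
= 457 / 135
= 3.3852


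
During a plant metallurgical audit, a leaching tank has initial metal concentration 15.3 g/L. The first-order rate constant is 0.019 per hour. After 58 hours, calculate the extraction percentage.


Compute the exponent:
-k * t = -0.019 * 58 = -1.102
Remaining concentration:
C = 15.3 * exp(-1.102)
= 15.3 * 0.3322060068
= 5.082751904 g/L
Extracted = 15.3 - 5.082751904 = 10.2172481 g/L
Extraction % = 10.2172481 / 15.3 * 100
= 66.7794%

66.7794%


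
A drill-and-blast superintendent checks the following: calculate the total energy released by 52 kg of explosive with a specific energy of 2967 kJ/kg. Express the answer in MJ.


154.284 MJ

Energy = mass * specific_energy / 1000
= 52 * 2967 / 1000
= 154284 / 1000
= 154.284 MJ


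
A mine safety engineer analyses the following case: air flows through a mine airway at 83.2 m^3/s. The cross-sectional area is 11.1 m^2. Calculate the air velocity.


Velocity = flow rate / cross-sectional area
= 83.2 / 11.1
= 7.4955 m/s

7.4955 m/s


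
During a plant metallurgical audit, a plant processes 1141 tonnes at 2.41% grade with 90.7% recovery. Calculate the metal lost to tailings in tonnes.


2.5573 tonnes

Total metal in feed:
= 1141 * 2.41 / 100 = 27.4981 tonnes
Metal recovered:
= 27.4981 * 90.7 / 100 = 24.9407767 tonnes
Metal lost to tailings:
= 27.4981 - 24.9407767
= 2.5573 tonnes


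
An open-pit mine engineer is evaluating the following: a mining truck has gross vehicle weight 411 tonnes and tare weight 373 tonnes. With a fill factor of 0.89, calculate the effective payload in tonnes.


33.82 tonnes

Maximum payload = gross - tare
= 411 - 373 = 38 tonnes
Effective payload = max payload * fill factor
= 38 * 0.89
= 33.82 tonnes


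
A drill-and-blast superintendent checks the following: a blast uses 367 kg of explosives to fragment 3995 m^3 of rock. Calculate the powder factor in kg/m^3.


0.0919 kg/m^3

Powder factor = explosive mass / rock volume
= 367 / 3995
= 0.0919 kg/m^3


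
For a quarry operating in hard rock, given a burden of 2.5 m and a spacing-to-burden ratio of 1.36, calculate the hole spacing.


3.4 m

Spacing = burden * ratio
= 2.5 * 1.36
= 3.4 m


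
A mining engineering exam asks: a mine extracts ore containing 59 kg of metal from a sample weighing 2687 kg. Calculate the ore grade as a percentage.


Ore grade = (metal mass / ore mass) * 100
= (59 / 2687) * 100
= 0.0219575735 * 100
= 2.1958%

2.1958%


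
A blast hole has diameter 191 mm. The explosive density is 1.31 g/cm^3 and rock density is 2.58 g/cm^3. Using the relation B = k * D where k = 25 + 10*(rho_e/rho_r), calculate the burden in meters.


First, compute k:
rho_e / rho_r = 1.31 / 2.58 = 0.507751938
k = 25 + 10 * 0.507751938 = 30.07751938
Then, compute burden:
B = k * D / 1000 = 30.07751938 * 191 / 1000
= 5744.806202 / 1000
= 5.7448 m

5.7448 m


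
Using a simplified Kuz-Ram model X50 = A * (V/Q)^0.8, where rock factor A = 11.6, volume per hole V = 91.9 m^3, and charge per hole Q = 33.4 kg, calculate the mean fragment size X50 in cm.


Compute V/Q:
V/Q = 91.9 / 33.4 = 2.751497006
Raise to the power 0.8:
(V/Q)^0.8 = 2.751497006^0.8 = 2.247269904
Multiply by A:
X50 = 11.6 * 2.247269904
= 26.0683 cm

26.0683 cm


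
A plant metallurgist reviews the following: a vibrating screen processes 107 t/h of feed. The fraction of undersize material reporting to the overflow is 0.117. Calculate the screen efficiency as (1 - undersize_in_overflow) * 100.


Screen efficiency = (1 - fraction of undersize in overflow) * 100
= (1 - 0.117) * 100
= 0.883 * 100
= 88.3%

88.3%


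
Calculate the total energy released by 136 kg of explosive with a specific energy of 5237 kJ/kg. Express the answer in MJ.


712.232 MJ

Energy = mass * specific_energy / 1000
= 136 * 5237 / 1000
= 712232 / 1000
= 712.232 MJ


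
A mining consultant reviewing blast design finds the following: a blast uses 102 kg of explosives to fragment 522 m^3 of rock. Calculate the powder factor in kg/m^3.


Powder factor = explosive mass / rock volume
= 102 / 522
= 0.1954 kg/m^3

0.1954 kg/m^3


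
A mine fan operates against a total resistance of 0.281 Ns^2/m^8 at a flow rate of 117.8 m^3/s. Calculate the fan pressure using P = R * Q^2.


3899.392 Pa

Compute Q^2:
Q^2 = 117.8^2 = 13876.84
Compute pressure:
P = R * Q^2 = 0.281 * 13876.84
= 3899.392 Pa


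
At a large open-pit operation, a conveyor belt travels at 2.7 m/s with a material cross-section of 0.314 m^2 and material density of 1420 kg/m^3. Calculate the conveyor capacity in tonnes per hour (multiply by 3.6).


Volumetric flow = speed * area
= 2.7 * 0.314 = 0.8478 m^3/s
Mass flow = volumetric * density
= 0.8478 * 1420 = 1203.876 kg/s
Convert to t/h: multiply by 3.6
Capacity = 1203.876 * 3.6
= 4333.9536 t/h

4333.9536 t/h


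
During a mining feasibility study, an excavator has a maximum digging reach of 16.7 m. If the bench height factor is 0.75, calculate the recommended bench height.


12.525 m

Bench height = reach * factor
= 16.7 * 0.75
= 12.525 m


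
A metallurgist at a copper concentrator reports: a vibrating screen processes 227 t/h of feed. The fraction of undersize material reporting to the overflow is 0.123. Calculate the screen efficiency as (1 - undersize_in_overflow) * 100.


87.7%

Screen efficiency = (1 - fraction of undersize in overflow) * 100
= (1 - 0.123) * 100
= 0.877 * 100
= 87.7%


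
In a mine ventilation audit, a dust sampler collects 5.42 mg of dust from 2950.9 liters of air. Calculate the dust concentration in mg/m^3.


1.8367 mg/m^3

Convert liters to m^3: 1 m^3 = 1000 L
Concentration = mass / volume * 1000
= 5.42 / 2950.9 * 1000
= 0.001836727778 * 1000
= 1.8367 mg/m^3


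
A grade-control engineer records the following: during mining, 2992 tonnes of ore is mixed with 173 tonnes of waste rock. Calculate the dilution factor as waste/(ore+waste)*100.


5.466%

Total material = ore + waste
= 2992 + 173 = 3165 tonnes
Dilution = waste / total * 100
= 173 / 3165 * 100
= 0.05466034755 * 100
= 5.466%


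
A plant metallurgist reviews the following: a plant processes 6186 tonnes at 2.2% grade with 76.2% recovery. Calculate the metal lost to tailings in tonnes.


Total metal in feed:
= 6186 * 2.2 / 100 = 136.092 tonnes
Metal recovered:
= 136.092 * 76.2 / 100 = 103.702104 tonnes
Metal lost to tailings:
= 136.092 - 103.702104
= 32.3899 tonnes

32.3899 tonnes


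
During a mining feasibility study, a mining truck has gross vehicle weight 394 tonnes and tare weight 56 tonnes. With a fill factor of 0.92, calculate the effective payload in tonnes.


Maximum payload = gross - tare
= 394 - 56 = 338 tonnes
Effective payload = max payload * fill factor
= 338 * 0.92
= 310.96 tonnes

310.96 tonnes


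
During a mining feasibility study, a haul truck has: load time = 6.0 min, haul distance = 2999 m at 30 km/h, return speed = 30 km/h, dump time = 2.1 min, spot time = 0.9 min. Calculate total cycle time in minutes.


20.996 min

Convert haul speed to m/min: 30 * 1000/60 = 500 m/min
Haul time = 2999 / 500 = 5.998 min
Convert return speed to m/min: 30 * 1000/60 = 500 m/min
Return time = 2999 / 500 = 5.998 min
Total cycle time:
= 6.0 + 5.998 + 2.1 + 5.998 + 0.9
= 20.996 min


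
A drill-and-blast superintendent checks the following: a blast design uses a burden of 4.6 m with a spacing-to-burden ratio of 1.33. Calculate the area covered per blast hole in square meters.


First, find the spacing:
Spacing = burden * ratio = 4.6 * 1.33
= 6.118 m
Then, calculate the area:
Area = burden * spacing = 4.6 * 6.118
= 28.1428 m^2

28.1428 m^2


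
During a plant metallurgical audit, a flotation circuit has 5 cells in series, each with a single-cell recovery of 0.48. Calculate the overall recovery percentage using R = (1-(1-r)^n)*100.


96.198%

Complement of single-cell recovery:
1 - r = 1 - 0.48 = 0.52
Raise to power n:
(1 - r)^5 = 0.52^5 = 0.0380204032
Overall recovery:
R = (1 - 0.0380204032) * 100
= 96.198%


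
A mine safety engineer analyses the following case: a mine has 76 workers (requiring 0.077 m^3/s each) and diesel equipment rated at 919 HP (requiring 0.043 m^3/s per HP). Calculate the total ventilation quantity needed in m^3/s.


Airflow for workers:
Q_people = 76 * 0.077 = 5.852 m^3/s
Airflow for diesel equipment:
Q_diesel = 919 * 0.043 = 39.517 m^3/s
Total ventilation:
Q_total = 5.852 + 39.517
= 45.369 m^3/s

45.369 m^3/s


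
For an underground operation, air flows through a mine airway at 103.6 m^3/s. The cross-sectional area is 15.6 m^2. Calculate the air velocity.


Velocity = flow rate / cross-sectional area
= 103.6 / 15.6
= 6.641 m/s

6.641 m/s


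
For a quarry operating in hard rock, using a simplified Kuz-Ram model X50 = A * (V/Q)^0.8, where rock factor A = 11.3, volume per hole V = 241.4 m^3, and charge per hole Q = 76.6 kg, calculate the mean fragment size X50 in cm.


28.3064 cm

Compute V/Q:
V/Q = 241.4 / 76.6 = 3.151436031
Raise to the power 0.8:
(V/Q)^0.8 = 3.151436031^0.8 = 2.504994617
Multiply by A:
X50 = 11.3 * 2.504994617
= 28.3064 cm


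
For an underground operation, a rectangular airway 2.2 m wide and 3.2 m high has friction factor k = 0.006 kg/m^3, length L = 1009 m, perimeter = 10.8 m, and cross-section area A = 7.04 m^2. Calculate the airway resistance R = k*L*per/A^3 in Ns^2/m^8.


Compute the numerator:
k * L * per = 0.006 * 1009 * 10.8
= 65.3832
Compute the denominator:
A^3 = 7.04^3 = 348.913664
Resistance:
R = 65.3832 / 348.913664
= 0.1874 Ns^2/m^8

0.1874 Ns^2/m^8


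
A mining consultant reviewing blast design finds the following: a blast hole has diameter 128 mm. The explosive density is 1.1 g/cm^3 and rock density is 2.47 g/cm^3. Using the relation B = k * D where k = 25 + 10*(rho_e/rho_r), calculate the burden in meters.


First, compute k:
rho_e / rho_r = 1.1 / 2.47 = 0.4453441296
k = 25 + 10 * 0.4453441296 = 29.4534413
Then, compute burden:
B = k * D / 1000 = 29.4534413 * 128 / 1000
= 3770.040486 / 1000
= 3.77 m

3.77 m


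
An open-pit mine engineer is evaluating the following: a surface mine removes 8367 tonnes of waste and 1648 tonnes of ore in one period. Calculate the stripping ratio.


5.0771

Stripping ratio = waste tonnage / ore tonnage
= 8367 / 1648
= 5.0771


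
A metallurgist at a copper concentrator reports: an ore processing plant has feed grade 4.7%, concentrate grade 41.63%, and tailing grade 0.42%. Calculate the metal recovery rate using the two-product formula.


Using the two-product formula:
R = 100 * c * (f - t) / (f * (c - t))
Numerator = 100 * 41.63 * (4.7 - 0.42)
= 100 * 41.63 * 4.28
= 17817.64
Denominator = 4.7 * (41.63 - 0.42)
= 4.7 * 41.21
= 193.687
R = 17817.64 / 193.687
= 91.9919%

91.9919%


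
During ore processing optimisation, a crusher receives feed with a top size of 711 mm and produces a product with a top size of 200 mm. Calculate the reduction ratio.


3.555

Reduction ratio = feed size / product size
= 711 / 200
= 3.555


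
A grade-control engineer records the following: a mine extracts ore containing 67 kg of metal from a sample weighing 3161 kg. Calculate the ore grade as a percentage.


2.1196%

Ore grade = (metal mass / ore mass) * 100
= (67 / 3161) * 100
= 0.02119582411 * 100
= 2.1196%


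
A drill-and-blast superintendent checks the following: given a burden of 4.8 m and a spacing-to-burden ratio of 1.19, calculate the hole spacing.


Spacing = burden * ratio
= 4.8 * 1.19
= 5.712 m

5.712 m


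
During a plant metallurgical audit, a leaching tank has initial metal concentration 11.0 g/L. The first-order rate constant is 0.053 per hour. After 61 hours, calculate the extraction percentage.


96.0561%

Compute the exponent:
-k * t = -0.053 * 61 = -3.233
Remaining concentration:
C = 11.0 * exp(-3.233)
= 11.0 * 0.03943900412
= 0.4338290454 g/L
Extracted = 11.0 - 0.4338290454 = 10.56617095 g/L
Extraction % = 10.56617095 / 11.0 * 100
= 96.0561%


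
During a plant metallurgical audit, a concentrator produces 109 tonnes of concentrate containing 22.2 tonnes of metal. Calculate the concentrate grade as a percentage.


20.367%

Grade = (metal in concentrate / concentrate mass) * 100
= (22.2 / 109) * 100
= 0.2036697248 * 100
= 20.367%


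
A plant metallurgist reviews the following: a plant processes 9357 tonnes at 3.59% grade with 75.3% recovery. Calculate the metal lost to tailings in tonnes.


82.9713 tonnes

Total metal in feed:
= 9357 * 3.59 / 100 = 335.9163 tonnes
Metal recovered:
= 335.9163 * 75.3 / 100 = 252.9449739 tonnes
Metal lost to tailings:
= 335.9163 - 252.9449739
= 82.9713 tonnes


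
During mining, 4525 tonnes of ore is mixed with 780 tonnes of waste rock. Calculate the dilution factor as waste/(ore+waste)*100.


14.7031%

Total material = ore + waste
= 4525 + 780 = 5305 tonnes
Dilution = waste / total * 100
= 780 / 5305 * 100
= 0.1470311027 * 100
= 14.7031%


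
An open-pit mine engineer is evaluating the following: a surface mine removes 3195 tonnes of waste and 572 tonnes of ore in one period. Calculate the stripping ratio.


Stripping ratio = waste tonnage / ore tonnage
= 3195 / 572
= 5.5857

5.5857


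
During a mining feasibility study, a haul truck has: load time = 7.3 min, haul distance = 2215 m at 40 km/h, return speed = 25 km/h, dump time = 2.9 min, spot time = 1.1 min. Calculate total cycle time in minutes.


19.9385 min

Convert haul speed to m/min: 40 * 1000/60 = 666.6666667 m/min
Haul time = 2215 / 666.6666667 = 3.3225 min
Convert return speed to m/min: 25 * 1000/60 = 416.6666667 m/min
Return time = 2215 / 416.6666667 = 5.316 min
Total cycle time:
= 7.3 + 3.3225 + 2.9 + 5.316 + 1.1
= 19.9385 min


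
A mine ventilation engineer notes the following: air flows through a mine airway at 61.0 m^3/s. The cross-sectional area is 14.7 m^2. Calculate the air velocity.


4.1497 m/s

Velocity = flow rate / cross-sectional area
= 61.0 / 14.7
= 4.1497 m/s


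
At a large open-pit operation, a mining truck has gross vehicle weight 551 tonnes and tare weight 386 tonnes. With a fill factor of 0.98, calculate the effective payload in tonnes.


161.7 tonnes

Maximum payload = gross - tare
= 551 - 386 = 165 tonnes
Effective payload = max payload * fill factor
= 165 * 0.98
= 161.7 tonnes


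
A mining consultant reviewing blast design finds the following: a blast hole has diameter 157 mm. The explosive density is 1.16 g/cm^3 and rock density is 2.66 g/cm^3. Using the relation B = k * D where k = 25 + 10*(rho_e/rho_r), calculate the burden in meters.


4.6097 m

First, compute k:
rho_e / rho_r = 1.16 / 2.66 = 0.4360902256
k = 25 + 10 * 0.4360902256 = 29.36090226
Then, compute burden:
B = k * D / 1000 = 29.36090226 * 157 / 1000
= 4609.661654 / 1000
= 4.6097 m


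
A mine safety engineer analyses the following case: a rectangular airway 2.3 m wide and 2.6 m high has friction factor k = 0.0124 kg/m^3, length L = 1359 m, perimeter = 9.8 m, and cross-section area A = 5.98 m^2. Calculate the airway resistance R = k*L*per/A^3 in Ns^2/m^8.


0.7723 Ns^2/m^8

Compute the numerator:
k * L * per = 0.0124 * 1359 * 9.8
= 165.14568
Compute the denominator:
A^3 = 5.98^3 = 213.847192
Resistance:
R = 165.14568 / 213.847192
= 0.7723 Ns^2/m^8


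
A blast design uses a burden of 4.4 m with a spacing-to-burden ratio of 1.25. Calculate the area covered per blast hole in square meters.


24.2 m^2

First, find the spacing:
Spacing = burden * ratio = 4.4 * 1.25
= 5.5 m
Then, calculate the area:
Area = burden * spacing = 4.4 * 5.5
= 24.2 m^2


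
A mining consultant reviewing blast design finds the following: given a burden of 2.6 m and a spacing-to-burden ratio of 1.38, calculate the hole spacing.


Spacing = burden * ratio
= 2.6 * 1.38
= 3.588 m

3.588 m


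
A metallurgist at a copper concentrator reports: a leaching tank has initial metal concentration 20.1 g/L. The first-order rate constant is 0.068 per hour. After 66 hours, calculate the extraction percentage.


98.8757%

Compute the exponent:
-k * t = -0.068 * 66 = -4.488
Remaining concentration:
C = 20.1 * exp(-4.488)
= 20.1 * 0.01124310755
= 0.2259864618 g/L
Extracted = 20.1 - 0.2259864618 = 19.87401354 g/L
Extraction % = 19.87401354 / 20.1 * 100
= 98.8757%


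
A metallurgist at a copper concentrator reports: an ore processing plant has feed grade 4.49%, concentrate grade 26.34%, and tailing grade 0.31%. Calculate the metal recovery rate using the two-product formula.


94.2045%

Using the two-product formula:
R = 100 * c * (f - t) / (f * (c - t))
Numerator = 100 * 26.34 * (4.49 - 0.31)
= 100 * 26.34 * 4.18
= 11010.12
Denominator = 4.49 * (26.34 - 0.31)
= 4.49 * 26.03
= 116.8747
R = 11010.12 / 116.8747
= 94.2045%


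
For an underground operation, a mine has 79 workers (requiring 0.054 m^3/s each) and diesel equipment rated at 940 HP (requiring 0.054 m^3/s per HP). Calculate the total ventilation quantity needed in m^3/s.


Airflow for workers:
Q_people = 79 * 0.054 = 4.266 m^3/s
Airflow for diesel equipment:
Q_diesel = 940 * 0.054 = 50.76 m^3/s
Total ventilation:
Q_total = 4.266 + 50.76
= 55.026 m^3/s

55.026 m^3/s


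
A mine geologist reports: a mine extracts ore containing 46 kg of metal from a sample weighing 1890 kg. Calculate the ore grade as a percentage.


2.4339%

Ore grade = (metal mass / ore mass) * 100
= (46 / 1890) * 100
= 0.02433862434 * 100
= 2.4339%


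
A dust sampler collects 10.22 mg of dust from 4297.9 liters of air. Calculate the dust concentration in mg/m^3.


2.3779 mg/m^3

Convert liters to m^3: 1 m^3 = 1000 L
Concentration = mass / volume * 1000
= 10.22 / 4297.9 * 1000
= 0.002377905489 * 1000
= 2.3779 mg/m^3


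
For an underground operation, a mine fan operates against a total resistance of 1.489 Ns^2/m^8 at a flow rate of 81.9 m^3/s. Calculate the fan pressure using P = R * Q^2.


9987.6313 Pa

Compute Q^2:
Q^2 = 81.9^2 = 6707.61
Compute pressure:
P = R * Q^2 = 1.489 * 6707.61
= 9987.6313 Pa


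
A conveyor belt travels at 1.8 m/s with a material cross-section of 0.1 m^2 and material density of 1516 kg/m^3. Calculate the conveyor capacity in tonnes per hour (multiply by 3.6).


982.368 t/h

Volumetric flow = speed * area
= 1.8 * 0.1 = 0.18 m^3/s
Mass flow = volumetric * density
= 0.18 * 1516 = 272.88 kg/s
Convert to t/h: multiply by 3.6
Capacity = 272.88 * 3.6
= 982.368 t/h


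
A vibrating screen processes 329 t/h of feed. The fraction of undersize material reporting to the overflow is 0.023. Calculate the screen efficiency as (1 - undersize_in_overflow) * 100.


97.7%

Screen efficiency = (1 - fraction of undersize in overflow) * 100
= (1 - 0.023) * 100
= 0.977 * 100
= 97.7%


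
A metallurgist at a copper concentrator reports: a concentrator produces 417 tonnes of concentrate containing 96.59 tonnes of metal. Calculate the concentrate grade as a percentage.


Grade = (metal in concentrate / concentrate mass) * 100
= (96.59 / 417) * 100
= 0.2316306954 * 100
= 23.1631%

23.1631%


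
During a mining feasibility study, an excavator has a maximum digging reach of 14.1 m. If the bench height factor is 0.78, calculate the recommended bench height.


Bench height = reach * factor
= 14.1 * 0.78
= 10.998 m

10.998 m


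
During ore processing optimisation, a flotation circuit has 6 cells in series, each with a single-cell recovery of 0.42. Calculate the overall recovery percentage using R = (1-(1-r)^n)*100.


96.1931%

Complement of single-cell recovery:
1 - r = 1 - 0.42 = 0.58
Raise to power n:
(1 - r)^6 = 0.58^6 = 0.03806869254
Overall recovery:
R = (1 - 0.03806869254) * 100
= 96.1931%


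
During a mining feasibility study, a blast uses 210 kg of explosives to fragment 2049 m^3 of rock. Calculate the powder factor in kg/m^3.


Powder factor = explosive mass / rock volume
= 210 / 2049
= 0.1025 kg/m^3

0.1025 kg/m^3


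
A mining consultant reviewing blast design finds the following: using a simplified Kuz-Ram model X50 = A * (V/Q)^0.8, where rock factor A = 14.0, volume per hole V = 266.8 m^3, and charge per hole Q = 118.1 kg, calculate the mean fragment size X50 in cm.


26.8706 cm

Compute V/Q:
V/Q = 266.8 / 118.1 = 2.259102456
Raise to the power 0.8:
(V/Q)^0.8 = 2.259102456^0.8 = 1.919325981
Multiply by A:
X50 = 14.0 * 1.919325981
= 26.8706 cm


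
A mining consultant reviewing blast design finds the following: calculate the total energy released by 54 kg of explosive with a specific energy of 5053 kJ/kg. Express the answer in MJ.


272.862 MJ

Energy = mass * specific_energy / 1000
= 54 * 5053 / 1000
= 272862 / 1000
= 272.862 MJ
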